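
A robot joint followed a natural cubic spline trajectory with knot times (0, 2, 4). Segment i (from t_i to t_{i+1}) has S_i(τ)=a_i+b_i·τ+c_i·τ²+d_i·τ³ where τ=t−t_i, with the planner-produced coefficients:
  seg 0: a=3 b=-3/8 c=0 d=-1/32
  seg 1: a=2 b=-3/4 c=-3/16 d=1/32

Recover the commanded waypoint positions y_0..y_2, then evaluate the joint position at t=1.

y_0 = S_0(0) = a_0 = 3
y_1 = S_1(0) = a_1 = 2
y_2 = S_1(2) = 0
t_q=1 is in segment 0 (τ=1); S_0(τ)=83/32

y_0=3 y_1=2 y_2=0
S(1) = 83/32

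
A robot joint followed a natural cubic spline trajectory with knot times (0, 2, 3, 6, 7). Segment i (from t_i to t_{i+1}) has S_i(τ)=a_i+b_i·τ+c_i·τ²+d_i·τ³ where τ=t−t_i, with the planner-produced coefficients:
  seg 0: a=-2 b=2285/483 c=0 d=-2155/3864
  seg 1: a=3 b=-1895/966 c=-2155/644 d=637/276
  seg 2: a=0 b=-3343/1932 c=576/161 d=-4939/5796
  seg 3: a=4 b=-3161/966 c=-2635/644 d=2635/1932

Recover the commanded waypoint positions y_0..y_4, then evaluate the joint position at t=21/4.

y_0=-2 y_1=3 y_2=0 y_3=4 y_4=-2
S(21/4) = 185973/41216

y_0 = S_0(0) = a_0 = -2
y_1 = S_1(0) = a_1 = 3
y_2 = S_2(0) = a_2 = 0
y_3 = S_3(0) = a_3 = 4
y_4 = S_3(1) = -2
t_q=21/4 is in segment 2 (τ=9/4); S_2(τ)=185973/41216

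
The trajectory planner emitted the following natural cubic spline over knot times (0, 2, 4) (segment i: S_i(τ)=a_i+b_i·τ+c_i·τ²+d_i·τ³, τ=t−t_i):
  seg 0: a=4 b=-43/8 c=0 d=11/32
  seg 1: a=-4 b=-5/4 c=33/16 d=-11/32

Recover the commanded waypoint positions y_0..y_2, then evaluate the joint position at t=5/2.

y_0 = S_0(0) = a_0 = 4
y_1 = S_1(0) = a_1 = -4
y_2 = S_1(2) = -1
t_q=5/2 is in segment 1 (τ=1/2); S_1(τ)=-1063/256

y_0=4 y_1=-4 y_2=-1
S(5/2) = -1063/256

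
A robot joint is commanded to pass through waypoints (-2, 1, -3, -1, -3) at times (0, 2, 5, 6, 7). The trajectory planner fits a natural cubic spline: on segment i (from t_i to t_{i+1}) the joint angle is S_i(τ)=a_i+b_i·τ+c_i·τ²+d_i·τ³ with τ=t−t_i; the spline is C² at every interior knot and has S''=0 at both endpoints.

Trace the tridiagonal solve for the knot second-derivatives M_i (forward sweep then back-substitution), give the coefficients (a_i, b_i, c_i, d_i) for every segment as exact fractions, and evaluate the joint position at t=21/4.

  seg 0: a=-2 b=1036/411 c=0 d=-839/3288
  seg 1: a=1 b=-445/822 c=-839/548 d=2083/4932
  seg 2: a=-3 b=2755/1644 c=311/137 d=-3199/1644
  seg 3: a=-1 b=311/822 c=-1955/548 d=1955/1644
S(21/4) = -86613/35072

Δ: Δ0=3/2, Δ1=-4/3, Δ2=2, Δ3=-2
row 1: diag=10, rhs=-17; c'=3/10, d'=-17/10
row 2: denom=8−3·3/10=71/10; d'=(20−3·-17/10)/(71/10)=251/71
row 3: denom=4−1·10/71=274/71; d'=(-24−1·251/71)/(274/71)=-1955/274
back: M3=-1955/274
back: M2=251/71−10/71·-1955/274=622/137
back: M1=-17/10−3/10·622/137=-839/274
M: M0=0, M1=-839/274, M2=622/137, M3=-1955/274, M4=0
seg 0: a=-2, c=M0/2=0, d=(M1−M0)/(6·2)=-839/3288, b=Δ0−h0·(2M0+M1)/6=1036/411
seg 1: a=1, c=M1/2=-839/548, d=(M2−M1)/(6·3)=2083/4932, b=Δ1−h1·(2M1+M2)/6=-445/822
seg 2: a=-3, c=M2/2=311/137, d=(M3−M2)/(6·1)=-3199/1644, b=Δ2−h2·(2M2+M3)/6=2755/1644
seg 3: a=-1, c=M3/2=-1955/548, d=(M4−M3)/(6·1)=1955/1644, b=Δ3−h3·(2M3+M4)/6=311/822
t_q=21/4 → seg 2, τ=1/4; S=-3+2755/1644·τ+311/137·τ²+-3199/1644·τ³=-86613/35072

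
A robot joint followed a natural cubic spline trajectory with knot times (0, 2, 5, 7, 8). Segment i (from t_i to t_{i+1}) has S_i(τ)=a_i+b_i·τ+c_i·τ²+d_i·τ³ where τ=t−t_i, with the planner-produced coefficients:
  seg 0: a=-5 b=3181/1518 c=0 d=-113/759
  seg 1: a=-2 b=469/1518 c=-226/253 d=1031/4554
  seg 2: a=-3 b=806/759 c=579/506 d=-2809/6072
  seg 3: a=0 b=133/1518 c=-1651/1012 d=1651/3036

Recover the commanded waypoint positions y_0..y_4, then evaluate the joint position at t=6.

y_0 = S_0(0) = a_0 = -5
y_1 = S_1(0) = a_1 = -2
y_2 = S_2(0) = a_2 = -3
y_3 = S_3(0) = a_3 = 0
y_4 = S_3(1) = -1
t_q=6 is in segment 2 (τ=1); S_2(τ)=-2543/2024

y_0=-5 y_1=-2 y_2=-3 y_3=0 y_4=-1
S(6) = -2543/2024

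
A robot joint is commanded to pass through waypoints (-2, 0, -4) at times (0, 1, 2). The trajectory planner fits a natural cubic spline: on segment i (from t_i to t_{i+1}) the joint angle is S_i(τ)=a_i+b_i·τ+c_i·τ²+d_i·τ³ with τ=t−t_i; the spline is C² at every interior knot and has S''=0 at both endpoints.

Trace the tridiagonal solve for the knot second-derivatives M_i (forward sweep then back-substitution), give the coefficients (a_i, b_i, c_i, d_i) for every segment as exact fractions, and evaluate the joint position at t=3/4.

Δ: Δ0=2, Δ1=-4
row 1: diag=4, rhs=-36; c'=1/4, d'=-9
back: M1=-9
M: M0=0, M1=-9, M2=0
seg 0: a=-2, c=M0/2=0, d=(M1−M0)/(6·1)=-3/2, b=Δ0−h0·(2M0+M1)/6=7/2
seg 1: a=0, c=M1/2=-9/2, d=(M2−M1)/(6·1)=3/2, b=Δ1−h1·(2M1+M2)/6=-1
t_q=3/4 → seg 0, τ=3/4; S=-2+7/2·τ+0·τ²+-3/2·τ³=-1/128

  seg 0: a=-2 b=7/2 c=0 d=-3/2
  seg 1: a=0 b=-1 c=-9/2 d=3/2
S(3/4) = -1/128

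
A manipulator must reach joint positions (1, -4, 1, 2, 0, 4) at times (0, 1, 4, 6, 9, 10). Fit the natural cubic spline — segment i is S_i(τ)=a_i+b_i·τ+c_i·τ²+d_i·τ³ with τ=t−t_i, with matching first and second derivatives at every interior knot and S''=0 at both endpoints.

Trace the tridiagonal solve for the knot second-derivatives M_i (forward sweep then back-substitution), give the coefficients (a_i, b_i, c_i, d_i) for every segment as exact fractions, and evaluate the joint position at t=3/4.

Δ: Δ0=-5, Δ1=5/3, Δ2=1/2, Δ3=-2/3, Δ4=4
row 1: diag=8, rhs=40; c'=3/8, d'=5
row 2: denom=10−3·3/8=71/8; d'=(-7−3·5)/(71/8)=-176/71
row 3: denom=10−2·16/71=678/71; d'=(-7−2·-176/71)/(678/71)=-145/678
row 4: denom=8−3·71/226=1595/226; d'=(28−3·-145/678)/(1595/226)=6473/1595
back: M4=6473/1595
back: M3=-145/678−71/226·6473/1595=-7124/4785
back: M2=-176/71−16/71·-7124/4785=-10256/4785
back: M1=5−3/8·-10256/4785=9257/1595
M: M0=0, M1=9257/1595, M2=-10256/4785, M3=-7124/4785, M4=6473/1595, M5=0
seg 0: a=1, c=M0/2=0, d=(M1−M0)/(6·1)=9257/9570, b=Δ0−h0·(2M0+M1)/6=-57107/9570
seg 1: a=-4, c=M1/2=9257/3190, d=(M2−M1)/(6·3)=-3457/7830, b=Δ1−h1·(2M1+M2)/6=-14668/4785
seg 2: a=1, c=M2/2=-5128/4785, d=(M3−M2)/(6·2)=3/55, b=Δ2−h2·(2M2+M3)/6=23209/9570
seg 3: a=2, c=M3/2=-3562/4785, d=(M4−M3)/(6·3)=2413/7830, b=Δ3−h3·(2M3+M4)/6=-11551/9570
seg 4: a=0, c=M4/2=6473/3190, d=(M5−M4)/(6·1)=-6473/9570, b=Δ4−h4·(2M4+M5)/6=12667/4785
t_q=3/4 → seg 0, τ=3/4; S=1+-57107/9570·τ+0·τ²+9257/9570·τ³=-626239/204160

  seg 0: a=1 b=-57107/9570 c=0 d=9257/9570
  seg 1: a=-4 b=-14668/4785 c=9257/3190 d=-3457/7830
  seg 2: a=1 b=23209/9570 c=-5128/4785 d=3/55
  seg 3: a=2 b=-11551/9570 c=-3562/4785 d=2413/7830
  seg 4: a=0 b=12667/4785 c=6473/3190 d=-6473/9570
S(3/4) = -626239/204160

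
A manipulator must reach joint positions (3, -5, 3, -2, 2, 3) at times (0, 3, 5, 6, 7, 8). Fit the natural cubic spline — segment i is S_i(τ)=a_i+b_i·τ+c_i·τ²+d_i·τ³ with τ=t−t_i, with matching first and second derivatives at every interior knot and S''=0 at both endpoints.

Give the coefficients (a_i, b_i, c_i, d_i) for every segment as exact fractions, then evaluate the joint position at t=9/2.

  seg 0: a=3 b=-3673/600 c=0 d=691/1800
  seg 1: a=-5 b=1273/300 c=691/200 d=-1073/600
  seg 2: a=3 b=-1019/300 c=-291/40 d=3403/600
  seg 3: a=-2 b=-559/600 c=487/50 d=-577/120
  seg 4: a=2 b=1237/300 c=-937/200 d=937/600
S(9/2) = 993/320

Δ: Δ0=-8/3, Δ1=4, Δ2=-5, Δ3=4, Δ4=1
row 1: diag=10, rhs=40; c'=1/5, d'=4
row 2: denom=6−2·1/5=28/5; d'=(-54−2·4)/(28/5)=-155/14
row 3: denom=4−1·5/28=107/28; d'=(54−1·-155/14)/(107/28)=1822/107
row 4: denom=4−1·28/107=400/107; d'=(-18−1·1822/107)/(400/107)=-937/100
back: M4=-937/100
back: M3=1822/107−28/107·-937/100=487/25
back: M2=-155/14−5/28·487/25=-291/20
back: M1=4−1/5·-291/20=691/100
M: M0=0, M1=691/100, M2=-291/20, M3=487/25, M4=-937/100, M5=0
seg 0: a=3, c=M0/2=0, d=(M1−M0)/(6·3)=691/1800, b=Δ0−h0·(2M0+M1)/6=-3673/600
seg 1: a=-5, c=M1/2=691/200, d=(M2−M1)/(6·2)=-1073/600, b=Δ1−h1·(2M1+M2)/6=1273/300
seg 2: a=3, c=M2/2=-291/40, d=(M3−M2)/(6·1)=3403/600, b=Δ2−h2·(2M2+M3)/6=-1019/300
seg 3: a=-2, c=M3/2=487/50, d=(M4−M3)/(6·1)=-577/120, b=Δ3−h3·(2M3+M4)/6=-559/600
seg 4: a=2, c=M4/2=-937/200, d=(M5−M4)/(6·1)=937/600, b=Δ4−h4·(2M4+M5)/6=1237/300
t_q=9/2 → seg 1, τ=3/2; S=-5+1273/300·τ+691/200·τ²+-1073/600·τ³=993/320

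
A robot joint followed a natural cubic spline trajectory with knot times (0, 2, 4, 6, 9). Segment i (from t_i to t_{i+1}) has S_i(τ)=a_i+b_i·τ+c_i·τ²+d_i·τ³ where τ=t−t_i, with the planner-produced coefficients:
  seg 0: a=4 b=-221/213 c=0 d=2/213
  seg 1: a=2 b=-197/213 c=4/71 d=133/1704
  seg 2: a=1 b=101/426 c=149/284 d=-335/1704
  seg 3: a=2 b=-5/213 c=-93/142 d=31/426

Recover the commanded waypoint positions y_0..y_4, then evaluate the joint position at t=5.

y_0 = S_0(0) = a_0 = 4
y_1 = S_1(0) = a_1 = 2
y_2 = S_2(0) = a_2 = 1
y_3 = S_3(0) = a_3 = 2
y_4 = S_3(3) = -2
t_q=5 is in segment 2 (τ=1); S_2(τ)=889/568

y_0=4 y_1=2 y_2=1 y_3=2 y_4=-2
S(5) = 889/568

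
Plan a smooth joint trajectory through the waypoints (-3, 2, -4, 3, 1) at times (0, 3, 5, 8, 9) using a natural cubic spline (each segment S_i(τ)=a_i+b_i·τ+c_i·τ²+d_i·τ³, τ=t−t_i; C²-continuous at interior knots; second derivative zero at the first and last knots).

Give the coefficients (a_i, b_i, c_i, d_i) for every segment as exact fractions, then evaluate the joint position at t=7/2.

Δ: Δ0=5/3, Δ1=-3, Δ2=7/3, Δ3=-2
row 1: diag=10, rhs=-28; c'=1/5, d'=-14/5
row 2: denom=10−2·1/5=48/5; d'=(32−2·-14/5)/(48/5)=47/12
row 3: denom=8−3·5/16=113/16; d'=(-26−3·47/12)/(113/16)=-604/113
back: M3=-604/113
back: M2=47/12−5/16·-604/113=1894/339
back: M1=-14/5−1/5·1894/339=-1328/339
M: M0=0, M1=-1328/339, M2=1894/339, M3=-604/113, M4=0
seg 0: a=-3, c=M0/2=0, d=(M1−M0)/(6·3)=-664/3051, b=Δ0−h0·(2M0+M1)/6=1229/339
seg 1: a=2, c=M1/2=-664/339, d=(M2−M1)/(6·2)=179/226, b=Δ1−h1·(2M1+M2)/6=-763/339
seg 2: a=-4, c=M2/2=947/339, d=(M3−M2)/(6·3)=-1853/3051, b=Δ2−h2·(2M2+M3)/6=-197/339
seg 3: a=3, c=M3/2=-302/113, d=(M4−M3)/(6·1)=302/339, b=Δ3−h3·(2M3+M4)/6=-74/339
t_q=7/2 → seg 1, τ=1/2; S=2+-763/339·τ+-664/339·τ²+179/226·τ³=875/1808

  seg 0: a=-3 b=1229/339 c=0 d=-664/3051
  seg 1: a=2 b=-763/339 c=-664/339 d=179/226
  seg 2: a=-4 b=-197/339 c=947/339 d=-1853/3051
  seg 3: a=3 b=-74/339 c=-302/113 d=302/339
S(7/2) = 875/1808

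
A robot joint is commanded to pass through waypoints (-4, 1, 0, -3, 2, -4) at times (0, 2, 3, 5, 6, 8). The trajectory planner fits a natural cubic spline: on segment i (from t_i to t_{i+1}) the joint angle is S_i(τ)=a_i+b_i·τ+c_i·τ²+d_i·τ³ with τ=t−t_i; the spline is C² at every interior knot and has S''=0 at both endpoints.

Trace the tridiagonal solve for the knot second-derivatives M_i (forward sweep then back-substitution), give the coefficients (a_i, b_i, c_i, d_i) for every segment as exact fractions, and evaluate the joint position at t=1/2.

  seg 0: a=-4 b=7563/2162 c=0 d=-1079/4324
  seg 1: a=1 b=1089/2162 c=-3237/2162 d=-7/1081
  seg 2: a=0 b=-5427/2162 c=-3279/2162 d=93/92
  seg 3: a=-3 b=7683/2162 c=4917/1081 d=-6707/2162
  seg 4: a=2 b=3615/1081 c=-10287/2162 d=3429/4324
S(1/2) = -78943/34592

Δ: Δ0=5/2, Δ1=-1, Δ2=-3/2, Δ3=5, Δ4=-3
row 1: diag=6, rhs=-21; c'=1/6, d'=-7/2
row 2: denom=6−1·1/6=35/6; d'=(-3−1·-7/2)/(35/6)=3/35
row 3: denom=6−2·12/35=186/35; d'=(39−2·3/35)/(186/35)=453/62
row 4: denom=6−1·35/186=1081/186; d'=(-48−1·453/62)/(1081/186)=-10287/1081
back: M4=-10287/1081
back: M3=453/62−35/186·-10287/1081=9834/1081
back: M2=3/35−12/35·9834/1081=-3279/1081
back: M1=-7/2−1/6·-3279/1081=-3237/1081
M: M0=0, M1=-3237/1081, M2=-3279/1081, M3=9834/1081, M4=-10287/1081, M5=0
seg 0: a=-4, c=M0/2=0, d=(M1−M0)/(6·2)=-1079/4324, b=Δ0−h0·(2M0+M1)/6=7563/2162
seg 1: a=1, c=M1/2=-3237/2162, d=(M2−M1)/(6·1)=-7/1081, b=Δ1−h1·(2M1+M2)/6=1089/2162
seg 2: a=0, c=M2/2=-3279/2162, d=(M3−M2)/(6·2)=93/92, b=Δ2−h2·(2M2+M3)/6=-5427/2162
seg 3: a=-3, c=M3/2=4917/1081, d=(M4−M3)/(6·1)=-6707/2162, b=Δ3−h3·(2M3+M4)/6=7683/2162
seg 4: a=2, c=M4/2=-10287/2162, d=(M5−M4)/(6·2)=3429/4324, b=Δ4−h4·(2M4+M5)/6=3615/1081
t_q=1/2 → seg 0, τ=1/2; S=-4+7563/2162·τ+0·τ²+-1079/4324·τ³=-78943/34592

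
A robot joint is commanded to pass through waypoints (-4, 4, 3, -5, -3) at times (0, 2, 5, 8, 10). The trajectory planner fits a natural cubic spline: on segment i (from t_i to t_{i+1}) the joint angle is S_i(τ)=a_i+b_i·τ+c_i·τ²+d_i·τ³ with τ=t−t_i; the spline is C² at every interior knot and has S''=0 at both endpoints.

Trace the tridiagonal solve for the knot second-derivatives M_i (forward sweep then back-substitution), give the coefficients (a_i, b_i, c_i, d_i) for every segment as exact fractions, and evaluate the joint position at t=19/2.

  seg 0: a=-4 b=403/85 c=0 d=-63/340
  seg 1: a=4 b=214/85 c=-189/170 d=247/4590
  seg 2: a=3 b=-27/10 c=-32/51 d=977/4590
  seg 3: a=-5 b=-61/85 c=219/170 d=-73/340
S(19/2) = -2123/544

Δ: Δ0=4, Δ1=-1/3, Δ2=-8/3, Δ3=1
row 1: diag=10, rhs=-26; c'=3/10, d'=-13/5
row 2: denom=12−3·3/10=111/10; d'=(-14−3·-13/5)/(111/10)=-62/111
row 3: denom=10−3·10/37=340/37; d'=(22−3·-62/111)/(340/37)=219/85
back: M3=219/85
back: M2=-62/111−10/37·219/85=-64/51
back: M1=-13/5−3/10·-64/51=-189/85
M: M0=0, M1=-189/85, M2=-64/51, M3=219/85, M4=0
seg 0: a=-4, c=M0/2=0, d=(M1−M0)/(6·2)=-63/340, b=Δ0−h0·(2M0+M1)/6=403/85
seg 1: a=4, c=M1/2=-189/170, d=(M2−M1)/(6·3)=247/4590, b=Δ1−h1·(2M1+M2)/6=214/85
seg 2: a=3, c=M2/2=-32/51, d=(M3−M2)/(6·3)=977/4590, b=Δ2−h2·(2M2+M3)/6=-27/10
seg 3: a=-5, c=M3/2=219/170, d=(M4−M3)/(6·2)=-73/340, b=Δ3−h3·(2M3+M4)/6=-61/85
t_q=19/2 → seg 3, τ=3/2; S=-5+-61/85·τ+219/170·τ²+-73/340·τ³=-2123/544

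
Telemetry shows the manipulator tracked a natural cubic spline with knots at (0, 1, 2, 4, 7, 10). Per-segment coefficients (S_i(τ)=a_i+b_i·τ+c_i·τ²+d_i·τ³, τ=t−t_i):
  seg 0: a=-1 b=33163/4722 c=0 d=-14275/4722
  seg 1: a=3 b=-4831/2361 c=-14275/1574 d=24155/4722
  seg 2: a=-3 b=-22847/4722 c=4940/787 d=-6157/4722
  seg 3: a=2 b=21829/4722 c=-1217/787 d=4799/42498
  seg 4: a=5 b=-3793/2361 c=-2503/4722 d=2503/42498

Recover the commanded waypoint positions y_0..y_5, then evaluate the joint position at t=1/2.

y_0 = S_0(0) = a_0 = -1
y_1 = S_1(0) = a_1 = 3
y_2 = S_2(0) = a_2 = -3
y_3 = S_3(0) = a_3 = 2
y_4 = S_4(0) = a_4 = 5
y_5 = S_4(3) = -3
t_q=1/2 is in segment 0 (τ=1/2); S_0(τ)=26867/12592

y_0=-1 y_1=3 y_2=-3 y_3=2 y_4=5 y_5=-3
S(1/2) = 26867/12592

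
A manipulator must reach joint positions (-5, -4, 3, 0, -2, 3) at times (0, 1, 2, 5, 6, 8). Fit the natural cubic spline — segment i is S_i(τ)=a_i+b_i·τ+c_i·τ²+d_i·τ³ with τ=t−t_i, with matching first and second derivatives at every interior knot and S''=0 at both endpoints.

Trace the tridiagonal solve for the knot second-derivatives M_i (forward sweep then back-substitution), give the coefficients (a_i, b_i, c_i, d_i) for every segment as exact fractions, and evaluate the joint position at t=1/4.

  seg 0: a=-5 b=-2071/2482 c=0 d=4553/2482
  seg 1: a=-4 b=5794/1241 c=13659/2482 d=-7873/2482
  seg 2: a=3 b=15287/2482 c=-4980/1241 d=4037/7446
  seg 3: a=0 b=-4070/1241 c=2151/2482 d=1025/2482
  seg 4: a=-2 b=-763/2482 c=2613/1241 d=-871/2482
S(1/4) = -822823/158848

Δ: Δ0=1, Δ1=7, Δ2=-1, Δ3=-2, Δ4=5/2
row 1: diag=4, rhs=36; c'=1/4, d'=9
row 2: denom=8−1·1/4=31/4; d'=(-48−1·9)/(31/4)=-228/31
row 3: denom=8−3·12/31=212/31; d'=(-6−3·-228/31)/(212/31)=249/106
row 4: denom=6−1·31/212=1241/212; d'=(27−1·249/106)/(1241/212)=5226/1241
back: M4=5226/1241
back: M3=249/106−31/212·5226/1241=2151/1241
back: M2=-228/31−12/31·2151/1241=-9960/1241
back: M1=9−1/4·-9960/1241=13659/1241
M: M0=0, M1=13659/1241, M2=-9960/1241, M3=2151/1241, M4=5226/1241, M5=0
seg 0: a=-5, c=M0/2=0, d=(M1−M0)/(6·1)=4553/2482, b=Δ0−h0·(2M0+M1)/6=-2071/2482
seg 1: a=-4, c=M1/2=13659/2482, d=(M2−M1)/(6·1)=-7873/2482, b=Δ1−h1·(2M1+M2)/6=5794/1241
seg 2: a=3, c=M2/2=-4980/1241, d=(M3−M2)/(6·3)=4037/7446, b=Δ2−h2·(2M2+M3)/6=15287/2482
seg 3: a=0, c=M3/2=2151/2482, d=(M4−M3)/(6·1)=1025/2482, b=Δ3−h3·(2M3+M4)/6=-4070/1241
seg 4: a=-2, c=M4/2=2613/1241, d=(M5−M4)/(6·2)=-871/2482, b=Δ4−h4·(2M4+M5)/6=-763/2482
t_q=1/4 → seg 0, τ=1/4; S=-5+-2071/2482·τ+0·τ²+4553/2482·τ³=-822823/158848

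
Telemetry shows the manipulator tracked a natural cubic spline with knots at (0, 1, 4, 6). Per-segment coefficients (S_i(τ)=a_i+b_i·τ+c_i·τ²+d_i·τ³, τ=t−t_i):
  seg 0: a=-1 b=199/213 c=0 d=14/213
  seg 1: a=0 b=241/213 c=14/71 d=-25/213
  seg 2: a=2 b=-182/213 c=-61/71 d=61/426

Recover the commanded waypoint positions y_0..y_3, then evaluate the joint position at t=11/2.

y_0 = S_0(0) = a_0 = -1
y_1 = S_1(0) = a_1 = 0
y_2 = S_2(0) = a_2 = 2
y_3 = S_2(2) = -2
t_q=11/2 is in segment 2 (τ=3/2); S_2(τ)=-831/1136

y_0=-1 y_1=0 y_2=2 y_3=-2
S(11/2) = -831/1136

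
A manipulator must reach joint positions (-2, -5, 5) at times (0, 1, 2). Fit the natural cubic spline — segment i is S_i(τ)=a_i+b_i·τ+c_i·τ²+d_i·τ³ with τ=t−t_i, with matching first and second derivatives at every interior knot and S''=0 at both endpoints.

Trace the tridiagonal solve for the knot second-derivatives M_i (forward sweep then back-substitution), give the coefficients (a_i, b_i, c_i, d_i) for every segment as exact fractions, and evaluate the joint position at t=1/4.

  seg 0: a=-2 b=-25/4 c=0 d=13/4
  seg 1: a=-5 b=7/2 c=39/4 d=-13/4
S(1/4) = -899/256

Δ: Δ0=-3, Δ1=10
row 1: diag=4, rhs=78; c'=1/4, d'=39/2
back: M1=39/2
M: M0=0, M1=39/2, M2=0
seg 0: a=-2, c=M0/2=0, d=(M1−M0)/(6·1)=13/4, b=Δ0−h0·(2M0+M1)/6=-25/4
seg 1: a=-5, c=M1/2=39/4, d=(M2−M1)/(6·1)=-13/4, b=Δ1−h1·(2M1+M2)/6=7/2
t_q=1/4 → seg 0, τ=1/4; S=-2+-25/4·τ+0·τ²+13/4·τ³=-899/256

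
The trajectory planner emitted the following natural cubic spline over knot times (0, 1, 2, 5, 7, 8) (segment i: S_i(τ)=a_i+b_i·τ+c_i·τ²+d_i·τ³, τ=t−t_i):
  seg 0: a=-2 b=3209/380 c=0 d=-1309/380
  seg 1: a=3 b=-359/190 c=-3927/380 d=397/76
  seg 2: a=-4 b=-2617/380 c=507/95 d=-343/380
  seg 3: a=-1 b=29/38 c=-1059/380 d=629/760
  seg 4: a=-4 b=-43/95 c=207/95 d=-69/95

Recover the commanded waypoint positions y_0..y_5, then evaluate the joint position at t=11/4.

y_0=-2 y_1=3 y_2=-4 y_3=-1 y_4=-4 y_5=-3
S(11/4) = -159149/24320

y_0 = S_0(0) = a_0 = -2
y_1 = S_1(0) = a_1 = 3
y_2 = S_2(0) = a_2 = -4
y_3 = S_3(0) = a_3 = -1
y_4 = S_4(0) = a_4 = -4
y_5 = S_4(1) = -3
t_q=11/4 is in segment 2 (τ=3/4); S_2(τ)=-159149/24320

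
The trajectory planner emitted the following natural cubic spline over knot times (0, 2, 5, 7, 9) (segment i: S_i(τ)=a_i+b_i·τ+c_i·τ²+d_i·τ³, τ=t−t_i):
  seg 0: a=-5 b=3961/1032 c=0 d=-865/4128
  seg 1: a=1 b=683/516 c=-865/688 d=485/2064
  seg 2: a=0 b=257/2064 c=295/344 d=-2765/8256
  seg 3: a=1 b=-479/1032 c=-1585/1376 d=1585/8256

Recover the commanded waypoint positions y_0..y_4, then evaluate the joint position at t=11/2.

y_0 = S_0(0) = a_0 = -5
y_1 = S_1(0) = a_1 = 1
y_2 = S_2(0) = a_2 = 0
y_3 = S_3(0) = a_3 = 1
y_4 = S_3(2) = -3
t_q=11/2 is in segment 2 (τ=1/2); S_2(τ)=5169/22016

y_0=-5 y_1=1 y_2=0 y_3=1 y_4=-3
S(11/2) = 5169/22016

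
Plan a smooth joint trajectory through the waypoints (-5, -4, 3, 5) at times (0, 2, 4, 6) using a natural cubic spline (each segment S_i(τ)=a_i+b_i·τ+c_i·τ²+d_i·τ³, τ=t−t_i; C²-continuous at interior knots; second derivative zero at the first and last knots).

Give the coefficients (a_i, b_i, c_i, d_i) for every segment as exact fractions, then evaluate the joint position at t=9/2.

Δ: Δ0=1/2, Δ1=7/2, Δ2=1
row 1: diag=8, rhs=18; c'=1/4, d'=9/4
row 2: denom=8−2·1/4=15/2; d'=(-15−2·9/4)/(15/2)=-13/5
back: M2=-13/5
back: M1=9/4−1/4·-13/5=29/10
M: M0=0, M1=29/10, M2=-13/5, M3=0
seg 0: a=-5, c=M0/2=0, d=(M1−M0)/(6·2)=29/120, b=Δ0−h0·(2M0+M1)/6=-7/15
seg 1: a=-4, c=M1/2=29/20, d=(M2−M1)/(6·2)=-11/24, b=Δ1−h1·(2M1+M2)/6=73/30
seg 2: a=3, c=M2/2=-13/10, d=(M3−M2)/(6·2)=13/60, b=Δ2−h2·(2M2+M3)/6=41/15
t_q=9/2 → seg 2, τ=1/2; S=3+41/15·τ+-13/10·τ²+13/60·τ³=651/160

  seg 0: a=-5 b=-7/15 c=0 d=29/120
  seg 1: a=-4 b=73/30 c=29/20 d=-11/24
  seg 2: a=3 b=41/15 c=-13/10 d=13/60
S(9/2) = 651/160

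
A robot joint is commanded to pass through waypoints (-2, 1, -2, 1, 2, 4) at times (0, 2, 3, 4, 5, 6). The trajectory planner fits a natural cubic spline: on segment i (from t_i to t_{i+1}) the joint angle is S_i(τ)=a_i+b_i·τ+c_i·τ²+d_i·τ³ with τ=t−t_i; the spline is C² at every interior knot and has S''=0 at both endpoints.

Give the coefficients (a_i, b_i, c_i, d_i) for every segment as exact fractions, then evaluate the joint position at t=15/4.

Δ: Δ0=3/2, Δ1=-3, Δ2=3, Δ3=1, Δ4=2
row 1: diag=6, rhs=-27; c'=1/6, d'=-9/2
row 2: denom=4−1·1/6=23/6; d'=(36−1·-9/2)/(23/6)=243/23
row 3: denom=4−1·6/23=86/23; d'=(-12−1·243/23)/(86/23)=-519/86
row 4: denom=4−1·23/86=321/86; d'=(6−1·-519/86)/(321/86)=345/107
back: M4=345/107
back: M3=-519/86−23/86·345/107=-738/107
back: M2=243/23−6/23·-738/107=1323/107
back: M1=-9/2−1/6·1323/107=-702/107
M: M0=0, M1=-702/107, M2=1323/107, M3=-738/107, M4=345/107, M5=0
seg 0: a=-2, c=M0/2=0, d=(M1−M0)/(6·2)=-117/214, b=Δ0−h0·(2M0+M1)/6=789/214
seg 1: a=1, c=M1/2=-351/107, d=(M2−M1)/(6·1)=675/214, b=Δ1−h1·(2M1+M2)/6=-615/214
seg 2: a=-2, c=M2/2=1323/214, d=(M3−M2)/(6·1)=-687/214, b=Δ2−h2·(2M2+M3)/6=3/107
seg 3: a=1, c=M3/2=-369/107, d=(M4−M3)/(6·1)=361/214, b=Δ3−h3·(2M3+M4)/6=591/214
seg 4: a=2, c=M4/2=345/214, d=(M5−M4)/(6·1)=-115/214, b=Δ4−h4·(2M4+M5)/6=99/107
t_q=15/4 → seg 2, τ=3/4; S=-2+3/107·τ+1323/214·τ²+-687/214·τ³=1975/13696

  seg 0: a=-2 b=789/214 c=0 d=-117/214
  seg 1: a=1 b=-615/214 c=-351/107 d=675/214
  seg 2: a=-2 b=3/107 c=1323/214 d=-687/214
  seg 3: a=1 b=591/214 c=-369/107 d=361/214
  seg 4: a=2 b=99/107 c=345/214 d=-115/214
S(15/4) = 1975/13696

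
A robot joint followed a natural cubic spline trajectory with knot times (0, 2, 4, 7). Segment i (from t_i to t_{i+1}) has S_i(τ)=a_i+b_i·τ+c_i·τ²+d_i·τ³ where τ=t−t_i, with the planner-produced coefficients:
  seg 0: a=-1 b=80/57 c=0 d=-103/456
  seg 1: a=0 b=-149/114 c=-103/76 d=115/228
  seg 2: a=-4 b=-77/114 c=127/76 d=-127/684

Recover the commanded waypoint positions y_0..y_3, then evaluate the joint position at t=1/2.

y_0=-1 y_1=0 y_2=-4 y_3=4
S(1/2) = -397/1216

y_0 = S_0(0) = a_0 = -1
y_1 = S_1(0) = a_1 = 0
y_2 = S_2(0) = a_2 = -4
y_3 = S_2(3) = 4
t_q=1/2 is in segment 0 (τ=1/2); S_0(τ)=-397/1216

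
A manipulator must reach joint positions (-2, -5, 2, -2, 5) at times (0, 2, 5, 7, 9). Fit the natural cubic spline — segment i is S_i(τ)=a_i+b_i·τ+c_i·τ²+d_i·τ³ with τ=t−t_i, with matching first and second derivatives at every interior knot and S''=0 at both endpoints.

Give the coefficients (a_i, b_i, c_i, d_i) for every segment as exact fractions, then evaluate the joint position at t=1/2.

Δ: Δ0=-3/2, Δ1=7/3, Δ2=-2, Δ3=7/2
row 1: diag=10, rhs=23; c'=3/10, d'=23/10
row 2: denom=10−3·3/10=91/10; d'=(-26−3·23/10)/(91/10)=-47/13
row 3: denom=8−2·20/91=688/91; d'=(33−2·-47/13)/(688/91)=3661/688
back: M3=3661/688
back: M2=-47/13−20/91·3661/688=-823/172
back: M1=23/10−3/10·-823/172=1285/344
M: M0=0, M1=1285/344, M2=-823/172, M3=3661/688, M4=0
seg 0: a=-2, c=M0/2=0, d=(M1−M0)/(6·2)=1285/4128, b=Δ0−h0·(2M0+M1)/6=-2833/1032
seg 1: a=-5, c=M1/2=1285/688, d=(M2−M1)/(6·3)=-977/2064, b=Δ1−h1·(2M1+M2)/6=511/516
seg 2: a=2, c=M2/2=-823/344, d=(M3−M2)/(6·2)=6953/8256, b=Δ2−h2·(2M2+M3)/6=-1205/2064
seg 3: a=-2, c=M3/2=3661/1376, d=(M4−M3)/(6·2)=-3661/8256, b=Δ3−h3·(2M3+M4)/6=-49/1032
t_q=1/2 → seg 0, τ=1/2; S=-2+-2833/1032·τ+0·τ²+1285/4128·τ³=-36697/11008

  seg 0: a=-2 b=-2833/1032 c=0 d=1285/4128
  seg 1: a=-5 b=511/516 c=1285/688 d=-977/2064
  seg 2: a=2 b=-1205/2064 c=-823/344 d=6953/8256
  seg 3: a=-2 b=-49/1032 c=3661/1376 d=-3661/8256
S(1/2) = -36697/11008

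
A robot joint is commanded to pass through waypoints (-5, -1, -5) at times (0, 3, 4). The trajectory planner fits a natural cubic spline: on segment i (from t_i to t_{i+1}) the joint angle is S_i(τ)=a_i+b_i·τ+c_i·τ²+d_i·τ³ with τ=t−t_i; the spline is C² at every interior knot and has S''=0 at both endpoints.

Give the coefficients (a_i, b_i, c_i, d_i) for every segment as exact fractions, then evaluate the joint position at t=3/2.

Δ: Δ0=4/3, Δ1=-4
row 1: diag=8, rhs=-32; c'=1/8, d'=-4
back: M1=-4
M: M0=0, M1=-4, M2=0
seg 0: a=-5, c=M0/2=0, d=(M1−M0)/(6·3)=-2/9, b=Δ0−h0·(2M0+M1)/6=10/3
seg 1: a=-1, c=M1/2=-2, d=(M2−M1)/(6·1)=2/3, b=Δ1−h1·(2M1+M2)/6=-8/3
t_q=3/2 → seg 0, τ=3/2; S=-5+10/3·τ+0·τ²+-2/9·τ³=-3/4

  seg 0: a=-5 b=10/3 c=0 d=-2/9
  seg 1: a=-1 b=-8/3 c=-2 d=2/3
S(3/2) = -3/4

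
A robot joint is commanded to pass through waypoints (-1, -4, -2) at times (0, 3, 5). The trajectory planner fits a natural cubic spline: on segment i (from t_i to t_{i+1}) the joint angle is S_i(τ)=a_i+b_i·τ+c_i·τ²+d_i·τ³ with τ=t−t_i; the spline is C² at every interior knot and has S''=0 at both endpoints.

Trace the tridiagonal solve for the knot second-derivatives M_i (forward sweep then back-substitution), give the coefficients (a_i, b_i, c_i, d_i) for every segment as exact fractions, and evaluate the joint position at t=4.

  seg 0: a=-1 b=-8/5 c=0 d=1/15
  seg 1: a=-4 b=1/5 c=3/5 d=-1/10
S(4) = -33/10

Δ: Δ0=-1, Δ1=1
row 1: diag=10, rhs=12; c'=1/5, d'=6/5
back: M1=6/5
M: M0=0, M1=6/5, M2=0
seg 0: a=-1, c=M0/2=0, d=(M1−M0)/(6·3)=1/15, b=Δ0−h0·(2M0+M1)/6=-8/5
seg 1: a=-4, c=M1/2=3/5, d=(M2−M1)/(6·2)=-1/10, b=Δ1−h1·(2M1+M2)/6=1/5
t_q=4 → seg 1, τ=1; S=-4+1/5·τ+3/5·τ²+-1/10·τ³=-33/10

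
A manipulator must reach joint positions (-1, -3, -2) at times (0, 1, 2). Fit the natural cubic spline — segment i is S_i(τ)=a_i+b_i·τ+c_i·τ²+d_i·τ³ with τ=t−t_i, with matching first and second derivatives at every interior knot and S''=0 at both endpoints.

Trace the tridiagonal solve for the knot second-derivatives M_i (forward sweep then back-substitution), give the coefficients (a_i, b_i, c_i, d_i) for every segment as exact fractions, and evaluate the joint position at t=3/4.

Δ: Δ0=-2, Δ1=1
row 1: diag=4, rhs=18; c'=1/4, d'=9/2
back: M1=9/2
M: M0=0, M1=9/2, M2=0
seg 0: a=-1, c=M0/2=0, d=(M1−M0)/(6·1)=3/4, b=Δ0−h0·(2M0+M1)/6=-11/4
seg 1: a=-3, c=M1/2=9/4, d=(M2−M1)/(6·1)=-3/4, b=Δ1−h1·(2M1+M2)/6=-1/2
t_q=3/4 → seg 0, τ=3/4; S=-1+-11/4·τ+0·τ²+3/4·τ³=-703/256

  seg 0: a=-1 b=-11/4 c=0 d=3/4
  seg 1: a=-3 b=-1/2 c=9/4 d=-3/4
S(3/4) = -703/256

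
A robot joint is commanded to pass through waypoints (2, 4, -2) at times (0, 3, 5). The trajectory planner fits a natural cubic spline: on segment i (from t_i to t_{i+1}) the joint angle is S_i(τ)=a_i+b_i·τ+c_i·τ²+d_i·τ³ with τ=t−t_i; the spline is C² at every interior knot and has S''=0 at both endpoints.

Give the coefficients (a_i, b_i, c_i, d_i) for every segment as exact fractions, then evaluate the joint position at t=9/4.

Δ: Δ0=2/3, Δ1=-3
row 1: diag=10, rhs=-22; c'=1/5, d'=-11/5
back: M1=-11/5
M: M0=0, M1=-11/5, M2=0
seg 0: a=2, c=M0/2=0, d=(M1−M0)/(6·3)=-11/90, b=Δ0−h0·(2M0+M1)/6=53/30
seg 1: a=4, c=M1/2=-11/10, d=(M2−M1)/(6·2)=11/60, b=Δ1−h1·(2M1+M2)/6=-23/15
t_q=9/4 → seg 0, τ=9/4; S=2+53/30·τ+0·τ²+-11/90·τ³=2933/640

  seg 0: a=2 b=53/30 c=0 d=-11/90
  seg 1: a=4 b=-23/15 c=-11/10 d=11/60
S(9/4) = 2933/640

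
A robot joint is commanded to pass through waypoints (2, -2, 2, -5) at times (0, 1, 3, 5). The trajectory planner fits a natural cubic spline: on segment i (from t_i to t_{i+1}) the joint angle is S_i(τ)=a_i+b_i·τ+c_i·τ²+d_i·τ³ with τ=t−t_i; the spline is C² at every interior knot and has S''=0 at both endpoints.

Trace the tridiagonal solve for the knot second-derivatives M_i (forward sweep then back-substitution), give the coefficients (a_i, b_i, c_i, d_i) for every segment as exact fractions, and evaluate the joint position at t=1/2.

  seg 0: a=2 b=-235/44 c=0 d=59/44
  seg 1: a=-2 b=-29/22 c=177/44 d=-13/11
  seg 2: a=2 b=13/22 c=-135/44 d=45/88
S(1/2) = -177/352

Δ: Δ0=-4, Δ1=2, Δ2=-7/2
row 1: diag=6, rhs=36; c'=1/3, d'=6
row 2: denom=8−2·1/3=22/3; d'=(-33−2·6)/(22/3)=-135/22
back: M2=-135/22
back: M1=6−1/3·-135/22=177/22
M: M0=0, M1=177/22, M2=-135/22, M3=0
seg 0: a=2, c=M0/2=0, d=(M1−M0)/(6·1)=59/44, b=Δ0−h0·(2M0+M1)/6=-235/44
seg 1: a=-2, c=M1/2=177/44, d=(M2−M1)/(6·2)=-13/11, b=Δ1−h1·(2M1+M2)/6=-29/22
seg 2: a=2, c=M2/2=-135/44, d=(M3−M2)/(6·2)=45/88, b=Δ2−h2·(2M2+M3)/6=13/22
t_q=1/2 → seg 0, τ=1/2; S=2+-235/44·τ+0·τ²+59/44·τ³=-177/352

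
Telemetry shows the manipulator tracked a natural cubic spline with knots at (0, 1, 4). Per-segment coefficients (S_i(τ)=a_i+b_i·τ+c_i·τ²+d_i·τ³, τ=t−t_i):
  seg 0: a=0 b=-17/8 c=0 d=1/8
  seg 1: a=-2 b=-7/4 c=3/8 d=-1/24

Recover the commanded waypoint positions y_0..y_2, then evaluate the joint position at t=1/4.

y_0 = S_0(0) = a_0 = 0
y_1 = S_1(0) = a_1 = -2
y_2 = S_1(3) = -5
t_q=1/4 is in segment 0 (τ=1/4); S_0(τ)=-271/512

y_0=0 y_1=-2 y_2=-5
S(1/4) = -271/512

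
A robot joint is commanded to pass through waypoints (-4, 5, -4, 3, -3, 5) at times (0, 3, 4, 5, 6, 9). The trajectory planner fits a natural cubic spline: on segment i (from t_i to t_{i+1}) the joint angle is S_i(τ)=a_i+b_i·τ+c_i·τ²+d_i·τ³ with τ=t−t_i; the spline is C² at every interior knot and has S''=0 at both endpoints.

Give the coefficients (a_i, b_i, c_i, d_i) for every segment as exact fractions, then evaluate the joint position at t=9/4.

Δ: Δ0=3, Δ1=-9, Δ2=7, Δ3=-6, Δ4=8/3
row 1: diag=8, rhs=-72; c'=1/8, d'=-9
row 2: denom=4−1·1/8=31/8; d'=(96−1·-9)/(31/8)=840/31
row 3: denom=4−1·8/31=116/31; d'=(-78−1·840/31)/(116/31)=-1629/58
row 4: denom=8−1·31/116=897/116; d'=(52−1·-1629/58)/(897/116)=9290/897
back: M4=9290/897
back: M3=-1629/58−31/116·9290/897=-27676/897
back: M2=840/31−8/31·-27676/897=31448/897
back: M1=-9−1/8·31448/897=-12004/897
M: M0=0, M1=-12004/897, M2=31448/897, M3=-27676/897, M4=9290/897, M5=0
seg 0: a=-4, c=M0/2=0, d=(M1−M0)/(6·3)=-6002/8073, b=Δ0−h0·(2M0+M1)/6=8693/897
seg 1: a=5, c=M1/2=-6002/897, d=(M2−M1)/(6·1)=2414/299, b=Δ1−h1·(2M1+M2)/6=-9313/897
seg 2: a=-4, c=M2/2=15724/897, d=(M3−M2)/(6·1)=-758/69, b=Δ2−h2·(2M2+M3)/6=409/897
seg 3: a=3, c=M3/2=-13838/897, d=(M4−M3)/(6·1)=6161/897, b=Δ3−h3·(2M3+M4)/6=765/299
seg 4: a=-3, c=M4/2=4645/897, d=(M5−M4)/(6·3)=-4645/8073, b=Δ4−h4·(2M4+M5)/6=-6898/897
t_q=9/4 → seg 0, τ=9/4; S=-4+8693/897·τ+0·τ²+-6002/8073·τ³=89333/9568

  seg 0: a=-4 b=8693/897 c=0 d=-6002/8073
  seg 1: a=5 b=-9313/897 c=-6002/897 d=2414/299
  seg 2: a=-4 b=409/897 c=15724/897 d=-758/69
  seg 3: a=3 b=765/299 c=-13838/897 d=6161/897
  seg 4: a=-3 b=-6898/897 c=4645/897 d=-4645/8073
S(9/4) = 89333/9568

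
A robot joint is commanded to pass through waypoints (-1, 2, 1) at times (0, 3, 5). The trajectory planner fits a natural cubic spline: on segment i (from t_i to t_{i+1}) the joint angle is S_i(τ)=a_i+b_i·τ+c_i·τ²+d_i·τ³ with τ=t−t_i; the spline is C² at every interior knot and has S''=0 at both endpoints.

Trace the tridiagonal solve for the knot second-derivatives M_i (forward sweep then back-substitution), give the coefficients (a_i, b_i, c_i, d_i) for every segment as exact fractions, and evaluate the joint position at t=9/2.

Δ: Δ0=1, Δ1=-1/2
row 1: diag=10, rhs=-9; c'=1/5, d'=-9/10
back: M1=-9/10
M: M0=0, M1=-9/10, M2=0
seg 0: a=-1, c=M0/2=0, d=(M1−M0)/(6·3)=-1/20, b=Δ0−h0·(2M0+M1)/6=29/20
seg 1: a=2, c=M1/2=-9/20, d=(M2−M1)/(6·2)=3/40, b=Δ1−h1·(2M1+M2)/6=1/10
t_q=9/2 → seg 1, τ=3/2; S=2+1/10·τ+-9/20·τ²+3/40·τ³=89/64

  seg 0: a=-1 b=29/20 c=0 d=-1/20
  seg 1: a=2 b=1/10 c=-9/20 d=3/40
S(9/2) = 89/64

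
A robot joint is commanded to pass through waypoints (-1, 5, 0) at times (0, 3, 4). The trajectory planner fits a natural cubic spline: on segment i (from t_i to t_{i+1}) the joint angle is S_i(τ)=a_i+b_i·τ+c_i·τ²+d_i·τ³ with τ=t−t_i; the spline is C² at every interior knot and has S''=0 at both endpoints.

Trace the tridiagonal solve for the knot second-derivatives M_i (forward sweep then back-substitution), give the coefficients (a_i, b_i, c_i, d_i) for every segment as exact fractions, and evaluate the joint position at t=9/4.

Δ: Δ0=2, Δ1=-5
row 1: diag=8, rhs=-42; c'=1/8, d'=-21/4
back: M1=-21/4
M: M0=0, M1=-21/4, M2=0
seg 0: a=-1, c=M0/2=0, d=(M1−M0)/(6·3)=-7/24, b=Δ0−h0·(2M0+M1)/6=37/8
seg 1: a=5, c=M1/2=-21/8, d=(M2−M1)/(6·1)=7/8, b=Δ1−h1·(2M1+M2)/6=-13/4
t_q=9/4 → seg 0, τ=9/4; S=-1+37/8·τ+0·τ²+-7/24·τ³=3115/512

  seg 0: a=-1 b=37/8 c=0 d=-7/24
  seg 1: a=5 b=-13/4 c=-21/8 d=7/8
S(9/4) = 3115/512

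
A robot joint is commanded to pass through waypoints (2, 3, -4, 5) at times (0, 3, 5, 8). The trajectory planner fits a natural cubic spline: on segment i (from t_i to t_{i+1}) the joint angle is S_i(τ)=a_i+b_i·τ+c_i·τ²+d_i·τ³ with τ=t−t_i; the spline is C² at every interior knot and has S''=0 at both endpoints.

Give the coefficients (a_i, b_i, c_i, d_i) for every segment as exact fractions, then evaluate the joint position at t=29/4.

Δ: Δ0=1/3, Δ1=-7/2, Δ2=3
row 1: diag=10, rhs=-23; c'=1/5, d'=-23/10
row 2: denom=10−2·1/5=48/5; d'=(39−2·-23/10)/(48/5)=109/24
back: M2=109/24
back: M1=-23/10−1/5·109/24=-77/24
M: M0=0, M1=-77/24, M2=109/24, M3=0
seg 0: a=2, c=M0/2=0, d=(M1−M0)/(6·3)=-77/432, b=Δ0−h0·(2M0+M1)/6=31/16
seg 1: a=3, c=M1/2=-77/48, d=(M2−M1)/(6·2)=31/48, b=Δ1−h1·(2M1+M2)/6=-23/8
seg 2: a=-4, c=M2/2=109/48, d=(M3−M2)/(6·3)=-109/432, b=Δ2−h2·(2M2+M3)/6=-37/24
t_q=29/4 → seg 2, τ=9/4; S=-4+-37/24·τ+109/48·τ²+-109/432·τ³=1181/1024

  seg 0: a=2 b=31/16 c=0 d=-77/432
  seg 1: a=3 b=-23/8 c=-77/48 d=31/48
  seg 2: a=-4 b=-37/24 c=109/48 d=-109/432
S(29/4) = 1181/1024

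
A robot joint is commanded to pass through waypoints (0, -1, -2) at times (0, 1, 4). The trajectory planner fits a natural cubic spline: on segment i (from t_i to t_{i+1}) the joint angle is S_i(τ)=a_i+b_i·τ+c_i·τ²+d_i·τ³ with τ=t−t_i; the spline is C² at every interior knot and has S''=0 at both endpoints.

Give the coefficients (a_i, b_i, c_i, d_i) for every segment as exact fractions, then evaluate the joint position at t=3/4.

  seg 0: a=0 b=-13/12 c=0 d=1/12
  seg 1: a=-1 b=-5/6 c=1/4 d=-1/36
S(3/4) = -199/256

Δ: Δ0=-1, Δ1=-1/3
row 1: diag=8, rhs=4; c'=3/8, d'=1/2
back: M1=1/2
M: M0=0, M1=1/2, M2=0
seg 0: a=0, c=M0/2=0, d=(M1−M0)/(6·1)=1/12, b=Δ0−h0·(2M0+M1)/6=-13/12
seg 1: a=-1, c=M1/2=1/4, d=(M2−M1)/(6·3)=-1/36, b=Δ1−h1·(2M1+M2)/6=-5/6
t_q=3/4 → seg 0, τ=3/4; S=0+-13/12·τ+0·τ²+1/12·τ³=-199/256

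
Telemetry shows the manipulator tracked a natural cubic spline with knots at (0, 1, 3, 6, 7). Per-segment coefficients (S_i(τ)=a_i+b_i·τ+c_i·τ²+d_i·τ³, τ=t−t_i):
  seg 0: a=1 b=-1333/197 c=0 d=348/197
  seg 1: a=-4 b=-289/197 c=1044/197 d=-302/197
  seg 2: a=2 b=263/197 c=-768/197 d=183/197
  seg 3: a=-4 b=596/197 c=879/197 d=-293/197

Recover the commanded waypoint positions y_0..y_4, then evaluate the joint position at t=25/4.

y_0=1 y_1=-4 y_2=2 y_3=-4 y_4=2
S(25/4) = -37673/12608

y_0 = S_0(0) = a_0 = 1
y_1 = S_1(0) = a_1 = -4
y_2 = S_2(0) = a_2 = 2
y_3 = S_3(0) = a_3 = -4
y_4 = S_3(1) = 2
t_q=25/4 is in segment 3 (τ=1/4); S_3(τ)=-37673/12608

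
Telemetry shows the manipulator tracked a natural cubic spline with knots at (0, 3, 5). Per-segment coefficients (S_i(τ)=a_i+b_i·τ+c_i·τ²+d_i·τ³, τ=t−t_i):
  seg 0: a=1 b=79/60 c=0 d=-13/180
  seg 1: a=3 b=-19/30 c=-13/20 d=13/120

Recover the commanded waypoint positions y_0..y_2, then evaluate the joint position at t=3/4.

y_0 = S_0(0) = a_0 = 1
y_1 = S_1(0) = a_1 = 3
y_2 = S_1(2) = 0
t_q=3/4 is in segment 0 (τ=3/4); S_0(τ)=501/256

y_0=1 y_1=3 y_2=0
S(3/4) = 501/256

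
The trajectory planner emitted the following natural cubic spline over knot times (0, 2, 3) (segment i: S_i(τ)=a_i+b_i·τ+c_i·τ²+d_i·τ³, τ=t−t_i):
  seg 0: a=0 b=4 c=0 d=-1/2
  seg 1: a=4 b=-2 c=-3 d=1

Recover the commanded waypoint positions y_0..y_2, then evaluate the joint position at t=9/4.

y_0 = S_0(0) = a_0 = 0
y_1 = S_1(0) = a_1 = 4
y_2 = S_1(1) = 0
t_q=9/4 is in segment 1 (τ=1/4); S_1(τ)=213/64

y_0=0 y_1=4 y_2=0
S(9/4) = 213/64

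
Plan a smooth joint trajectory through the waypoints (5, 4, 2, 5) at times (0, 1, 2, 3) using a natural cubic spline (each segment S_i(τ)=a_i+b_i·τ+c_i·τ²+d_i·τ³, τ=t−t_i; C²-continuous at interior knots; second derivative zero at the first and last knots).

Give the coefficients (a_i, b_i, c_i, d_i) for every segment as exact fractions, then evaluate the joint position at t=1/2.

  seg 0: a=5 b=-2/5 c=0 d=-3/5
  seg 1: a=4 b=-11/5 c=-9/5 d=2
  seg 2: a=2 b=1/5 c=21/5 d=-7/5
S(1/2) = 189/40

Δ: Δ0=-1, Δ1=-2, Δ2=3
row 1: diag=4, rhs=-6; c'=1/4, d'=-3/2
row 2: denom=4−1·1/4=15/4; d'=(30−1·-3/2)/(15/4)=42/5
back: M2=42/5
back: M1=-3/2−1/4·42/5=-18/5
M: M0=0, M1=-18/5, M2=42/5, M3=0
seg 0: a=5, c=M0/2=0, d=(M1−M0)/(6·1)=-3/5, b=Δ0−h0·(2M0+M1)/6=-2/5
seg 1: a=4, c=M1/2=-9/5, d=(M2−M1)/(6·1)=2, b=Δ1−h1·(2M1+M2)/6=-11/5
seg 2: a=2, c=M2/2=21/5, d=(M3−M2)/(6·1)=-7/5, b=Δ2−h2·(2M2+M3)/6=1/5
t_q=1/2 → seg 0, τ=1/2; S=5+-2/5·τ+0·τ²+-3/5·τ³=189/40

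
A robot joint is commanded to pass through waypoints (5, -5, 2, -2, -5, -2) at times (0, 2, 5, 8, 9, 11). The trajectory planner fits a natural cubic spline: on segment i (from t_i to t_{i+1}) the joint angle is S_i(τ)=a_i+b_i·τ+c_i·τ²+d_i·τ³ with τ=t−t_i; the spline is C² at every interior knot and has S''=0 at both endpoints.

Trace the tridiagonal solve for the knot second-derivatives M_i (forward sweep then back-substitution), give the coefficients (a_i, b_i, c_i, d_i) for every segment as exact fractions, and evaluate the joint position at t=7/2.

Δ: Δ0=-5, Δ1=7/3, Δ2=-4/3, Δ3=-3, Δ4=3/2
row 1: diag=10, rhs=44; c'=3/10, d'=22/5
row 2: denom=12−3·3/10=111/10; d'=(-22−3·22/5)/(111/10)=-352/111
row 3: denom=8−3·10/37=266/37; d'=(-10−3·-352/111)/(266/37)=-9/133
row 4: denom=6−1·37/266=1559/266; d'=(27−1·-9/133)/(1559/266)=7200/1559
back: M4=7200/1559
back: M3=-9/133−37/266·7200/1559=-1107/1559
back: M2=-352/111−10/37·-1107/1559=-13934/4677
back: M1=22/5−3/10·-13934/4677=8253/1559
M: M0=0, M1=8253/1559, M2=-13934/4677, M3=-1107/1559, M4=7200/1559, M5=0
seg 0: a=5, c=M0/2=0, d=(M1−M0)/(6·2)=2751/6236, b=Δ0−h0·(2M0+M1)/6=-10546/1559
seg 1: a=-5, c=M1/2=8253/3118, d=(M2−M1)/(6·3)=-38693/84186, b=Δ1−h1·(2M1+M2)/6=-2293/1559
seg 2: a=2, c=M2/2=-6967/4677, d=(M3−M2)/(6·3)=10613/84186, b=Δ2−h2·(2M2+M3)/6=6239/3118
seg 3: a=-2, c=M3/2=-1107/3118, d=(M4−M3)/(6·1)=2769/3118, b=Δ3−h3·(2M3+M4)/6=-5508/1559
seg 4: a=-5, c=M4/2=3600/1559, d=(M5−M4)/(6·2)=-600/1559, b=Δ4−h4·(2M4+M5)/6=-4923/3118
t_q=7/2 → seg 1, τ=3/2; S=-5+-2293/1559·τ+8253/3118·τ²+-38693/84186·τ³=-69891/24944

  seg 0: a=5 b=-10546/1559 c=0 d=2751/6236
  seg 1: a=-5 b=-2293/1559 c=8253/3118 d=-38693/84186
  seg 2: a=2 b=6239/3118 c=-6967/4677 d=10613/84186
  seg 3: a=-2 b=-5508/1559 c=-1107/3118 d=2769/3118
  seg 4: a=-5 b=-4923/3118 c=3600/1559 d=-600/1559
S(7/2) = -69891/24944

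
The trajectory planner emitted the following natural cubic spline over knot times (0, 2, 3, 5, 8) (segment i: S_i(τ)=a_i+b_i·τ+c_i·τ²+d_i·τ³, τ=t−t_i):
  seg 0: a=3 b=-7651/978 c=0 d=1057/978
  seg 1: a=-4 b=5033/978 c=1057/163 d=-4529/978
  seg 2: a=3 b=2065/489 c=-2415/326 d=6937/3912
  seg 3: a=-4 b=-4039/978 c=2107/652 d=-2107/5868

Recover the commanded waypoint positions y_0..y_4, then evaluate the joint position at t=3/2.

y_0 = S_0(0) = a_0 = 3
y_1 = S_1(0) = a_1 = -4
y_2 = S_2(0) = a_2 = 3
y_3 = S_3(0) = a_3 = -4
y_4 = S_3(3) = 3
t_q=3/2 is in segment 0 (τ=3/2); S_0(τ)=-13267/2608

y_0=3 y_1=-4 y_2=3 y_3=-4 y_4=3
S(3/2) = -13267/2608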